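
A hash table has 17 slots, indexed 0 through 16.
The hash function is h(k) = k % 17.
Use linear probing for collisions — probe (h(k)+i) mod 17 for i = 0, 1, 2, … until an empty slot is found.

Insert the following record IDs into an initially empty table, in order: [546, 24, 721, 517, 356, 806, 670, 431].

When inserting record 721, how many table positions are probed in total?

546 hashes to 2; slot 2 is free → place at 2.
24 hashes to 7; slot 7 is free → place at 7.
721 hashes to 7; 7 taken → place at 8.
517 hashes to 7; 7,8 taken → place at 9.
356 hashes to 16; slot 16 is free → place at 16.
806 hashes to 7; 7,8,9 taken → place at 10.
670 hashes to 7; 7,8,9,10 taken → place at 11.
431 hashes to 6; slot 6 is free → place at 6.
Table: [∅, ∅, 546, ∅, ∅, ∅, 431, 24, 721, 517, 806, 670, ∅, ∅, ∅, ∅, 356]

2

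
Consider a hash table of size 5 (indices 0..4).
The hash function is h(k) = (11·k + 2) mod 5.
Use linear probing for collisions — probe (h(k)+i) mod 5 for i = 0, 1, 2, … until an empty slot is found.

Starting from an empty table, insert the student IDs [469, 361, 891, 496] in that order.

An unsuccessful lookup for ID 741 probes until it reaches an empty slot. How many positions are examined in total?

469 hashes to 1; slot 1 is free → place at 1.
361 hashes to 3; slot 3 is free → place at 3.
891 hashes to 3; 3 taken → place at 4.
496 hashes to 3; 3,4 taken → place at 0.
Table: [496, 469, ., 361, 891]
Lookup 741: h=3, probe 3,4,0,1,2 → slot 2 empty, not found.

5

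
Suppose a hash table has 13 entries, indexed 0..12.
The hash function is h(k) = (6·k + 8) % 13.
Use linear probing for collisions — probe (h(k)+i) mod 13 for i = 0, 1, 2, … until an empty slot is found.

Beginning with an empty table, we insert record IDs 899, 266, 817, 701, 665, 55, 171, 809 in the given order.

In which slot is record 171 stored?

10

899: h=7 → slot 7
266: h=5 → slot 5
817: h=9 → slot 9
701: h=2 → slot 2
665: h=7, probe 7,8 → slot 8
55: h=0 → slot 0
171: h=7, probe 7,8,9,10 → slot 10
809: h=0, probe 0,1 → slot 1
Table: [55, 809, 701, ∅, ∅, 266, ∅, 899, 665, 817, 171, ∅, ∅]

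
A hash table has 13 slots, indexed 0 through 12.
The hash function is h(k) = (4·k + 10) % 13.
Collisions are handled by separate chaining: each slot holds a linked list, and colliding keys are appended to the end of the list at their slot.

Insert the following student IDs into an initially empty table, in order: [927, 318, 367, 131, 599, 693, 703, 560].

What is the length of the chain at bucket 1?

Insert 927: h=0, bucket 0 empty → new chain.
Insert 318: h=8, bucket 8 empty → new chain.
Insert 367: h=9, bucket 9 empty → new chain.
Insert 131: h=1, bucket 1 empty → new chain.
Insert 599: h=1, bucket 1 nonempty → append to chain.
Insert 693: h=0, bucket 0 nonempty → append to chain.
Insert 703: h=1, bucket 1 nonempty → append to chain.
Insert 560: h=1, bucket 1 nonempty → append to chain.
Final buckets:
0: 927 -> 693
1: 131 -> 599 -> 703 -> 560
2: -
3: -
4: -
5: -
6: -
7: -
8: 318
9: 367
10: -
11: -
12: -

4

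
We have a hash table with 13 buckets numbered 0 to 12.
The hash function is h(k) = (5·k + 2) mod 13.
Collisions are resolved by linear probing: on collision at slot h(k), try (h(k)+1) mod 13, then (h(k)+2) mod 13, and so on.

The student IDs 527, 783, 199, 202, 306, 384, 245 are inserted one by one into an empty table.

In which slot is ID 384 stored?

527 hashes to 11; slot 11 is free → place at 11.
783 hashes to 4; slot 4 is free → place at 4.
199 hashes to 9; slot 9 is free → place at 9.
202 hashes to 11; 11 taken → place at 12.
306 hashes to 11; 11,12 taken → place at 0.
384 hashes to 11; 11,12,0 taken → place at 1.
245 hashes to 5; slot 5 is free → place at 5.
Table: [306, 384, ., ., 783, 245, ., ., ., 199, ., 527, 202]

1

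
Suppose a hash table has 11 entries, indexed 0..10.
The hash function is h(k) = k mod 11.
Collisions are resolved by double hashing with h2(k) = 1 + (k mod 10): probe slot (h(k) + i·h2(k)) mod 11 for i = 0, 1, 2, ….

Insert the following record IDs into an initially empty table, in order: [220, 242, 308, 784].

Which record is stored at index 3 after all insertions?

242

Insert 220: h=0, slot 0 empty -> index 0.
Insert 242: h=0, h2=3, slot 0 occupied -> index 3.
Insert 308: h=0, h2=9, slot 0 occupied -> index 9.
Insert 784: h=3, h2=5, slot 3 occupied -> index 8.
Table: [220, ., ., 242, ., ., ., ., 784, 308, .]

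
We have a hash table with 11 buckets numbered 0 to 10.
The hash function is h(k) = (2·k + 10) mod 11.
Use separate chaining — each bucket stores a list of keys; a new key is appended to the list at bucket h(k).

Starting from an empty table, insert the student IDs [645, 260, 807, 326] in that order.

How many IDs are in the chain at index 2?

Insert 645: h=2, bucket 2 empty -> new chain.
Insert 260: h=2, bucket 2 nonempty -> append to chain.
Insert 807: h=7, bucket 7 empty -> new chain.
Insert 326: h=2, bucket 2 nonempty -> append to chain.
Final buckets:
0: .
1: .
2: 645 -> 260 -> 326
3: .
4: .
5: .
6: .
7: 807
8: .
9: .
10: .

3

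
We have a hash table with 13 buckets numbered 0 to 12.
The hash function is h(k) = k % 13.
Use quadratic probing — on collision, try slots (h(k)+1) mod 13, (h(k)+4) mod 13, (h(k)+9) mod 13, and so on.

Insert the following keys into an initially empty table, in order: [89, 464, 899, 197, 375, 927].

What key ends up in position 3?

Insert 89: h=11, slot 11 empty → index 11.
Insert 464: h=9, slot 9 empty → index 9.
Insert 899: h=2, slot 2 empty → index 2.
Insert 197: h=2, slot 2 occupied → index 3.
Insert 375: h=11, slot 11 occupied → index 12.
Insert 927: h=4, slot 4 empty → index 4.
Table: [—, —, 899, 197, 927, —, —, —, —, 464, —, 89, 375]

197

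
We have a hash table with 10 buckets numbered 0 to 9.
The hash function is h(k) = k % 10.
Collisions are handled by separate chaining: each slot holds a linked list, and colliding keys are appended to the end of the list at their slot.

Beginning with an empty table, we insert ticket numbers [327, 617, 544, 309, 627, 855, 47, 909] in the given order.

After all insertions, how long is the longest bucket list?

4

327 → bucket 7
617 → bucket 7 (collision)
544 → bucket 4
309 → bucket 9
627 → bucket 7 (collision)
855 → bucket 5
47 → bucket 7 (collision)
909 → bucket 9 (collision)
Final buckets:
0: _
1: _
2: _
3: _
4: 544
5: 855
6: _
7: 327 -> 617 -> 627 -> 47
8: _
9: 309 -> 909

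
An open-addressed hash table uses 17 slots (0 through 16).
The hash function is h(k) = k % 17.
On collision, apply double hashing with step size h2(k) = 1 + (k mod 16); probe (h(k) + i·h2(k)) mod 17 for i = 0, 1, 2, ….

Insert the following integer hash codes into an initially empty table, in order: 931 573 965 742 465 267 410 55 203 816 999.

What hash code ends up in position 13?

Insert 931: h=13, slot 13 empty => index 13.
Insert 573: h=12, slot 12 empty => index 12.
Insert 965: h=13, h2=6, slot 13 occupied => index 2.
Insert 742: h=11, slot 11 empty => index 11.
Insert 465: h=6, slot 6 empty => index 6.
Insert 267: h=12, h2=12, slot 12 occupied => index 7.
Insert 410: h=2, h2=11, slots 2,13,7 occupied => index 1.
Insert 55: h=4, slot 4 empty => index 4.
Insert 203: h=16, slot 16 empty => index 16.
Insert 816: h=0, slot 0 empty => index 0.
Insert 999: h=13, h2=8, slots 13,4,12 occupied => index 3.
Table: [816, 410, 965, 999, 55, —, 465, 267, —, —, —, 742, 573, 931, —, —, 203]

931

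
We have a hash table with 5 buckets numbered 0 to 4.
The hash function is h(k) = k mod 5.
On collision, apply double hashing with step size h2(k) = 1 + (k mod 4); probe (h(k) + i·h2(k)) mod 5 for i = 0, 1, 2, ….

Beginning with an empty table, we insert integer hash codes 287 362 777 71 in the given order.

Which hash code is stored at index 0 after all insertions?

287 hashes to 2; slot 2 is free => place at 2.
362 hashes to 2, h2=3; 2 taken => place at 0.
777 hashes to 2, h2=2; 2 taken => place at 4.
71 hashes to 1; slot 1 is free => place at 1.
Table: [362, 71, 287, —, 777]

362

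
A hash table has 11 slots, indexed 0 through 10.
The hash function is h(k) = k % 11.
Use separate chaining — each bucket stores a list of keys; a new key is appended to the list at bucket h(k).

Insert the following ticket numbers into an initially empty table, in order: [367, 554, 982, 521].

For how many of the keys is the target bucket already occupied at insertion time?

Insert 367: h=4, bucket 4 empty -> new chain.
Insert 554: h=4, bucket 4 nonempty -> append to chain.
Insert 982: h=3, bucket 3 empty -> new chain.
Insert 521: h=4, bucket 4 nonempty -> append to chain.
Final buckets:
0: ∅
1: ∅
2: ∅
3: 982
4: 367 -> 554 -> 521
5: ∅
6: ∅
7: ∅
8: ∅
9: ∅
10: ∅

2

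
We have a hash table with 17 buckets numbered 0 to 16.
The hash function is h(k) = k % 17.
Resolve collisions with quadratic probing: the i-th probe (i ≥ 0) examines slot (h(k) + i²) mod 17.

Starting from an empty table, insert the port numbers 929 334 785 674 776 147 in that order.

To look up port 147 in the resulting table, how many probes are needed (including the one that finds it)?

6

Insert 929: h=11, slot 11 empty => index 11.
Insert 334: h=11, slot 11 occupied => index 12.
Insert 785: h=3, slot 3 empty => index 3.
Insert 674: h=11, slots 11,12 occupied => index 15.
Insert 776: h=11, slots 11,12,15,3 occupied => index 10.
Insert 147: h=11, slots 11,12,15,3,10 occupied => index 2.
Table: [., ., 147, 785, ., ., ., ., ., ., 776, 929, 334, ., ., 674, .]
Lookup 147: h=11, probe 11,12,15,3,10,2 → found at 2.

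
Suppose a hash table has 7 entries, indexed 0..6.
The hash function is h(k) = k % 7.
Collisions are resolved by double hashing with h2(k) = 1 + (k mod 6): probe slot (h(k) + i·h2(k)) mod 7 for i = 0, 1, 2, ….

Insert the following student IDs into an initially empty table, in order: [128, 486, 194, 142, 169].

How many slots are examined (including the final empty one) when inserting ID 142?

128: h=2 => slot 2
486: h=3 => slot 3
194: h=5 => slot 5
142: h=2, h2=5, probe 2,0 => slot 0
169: h=1 => slot 1
Table: [142, 169, 128, 486, ., 194, .]

2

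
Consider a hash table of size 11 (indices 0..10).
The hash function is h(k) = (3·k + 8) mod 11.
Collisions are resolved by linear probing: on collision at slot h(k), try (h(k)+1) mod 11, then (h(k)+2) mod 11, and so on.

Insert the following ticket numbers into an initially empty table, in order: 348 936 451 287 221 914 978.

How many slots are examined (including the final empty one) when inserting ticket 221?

3

Insert 348: h=7, slot 7 empty -> index 7.
Insert 936: h=0, slot 0 empty -> index 0.
Insert 451: h=8, slot 8 empty -> index 8.
Insert 287: h=0, slot 0 occupied -> index 1.
Insert 221: h=0, slots 0,1 occupied -> index 2.
Insert 914: h=0, slots 0,1,2 occupied -> index 3.
Insert 978: h=5, slot 5 empty -> index 5.
Table: [936, 287, 221, 914, —, 978, —, 348, 451, —, —]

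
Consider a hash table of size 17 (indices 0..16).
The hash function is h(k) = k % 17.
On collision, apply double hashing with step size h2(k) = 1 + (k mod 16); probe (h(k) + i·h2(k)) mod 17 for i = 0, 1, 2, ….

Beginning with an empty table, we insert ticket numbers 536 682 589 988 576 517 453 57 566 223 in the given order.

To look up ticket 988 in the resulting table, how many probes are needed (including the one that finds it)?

536: h=9 => slot 9
682: h=2 => slot 2
589: h=11 => slot 11
988: h=2, h2=13, probe 2,15 => slot 15
576: h=15, h2=1, probe 15,16 => slot 16
517: h=7 => slot 7
453: h=11, h2=6, probe 11,0 => slot 0
57: h=6 => slot 6
566: h=5 => slot 5
223: h=2, h2=16, probe 2,1 => slot 1
Table: [453, 223, 682, ∅, ∅, 566, 57, 517, ∅, 536, ∅, 589, ∅, ∅, ∅, 988, 576]
Lookup 988: h=2, h2=13, probe 2,15 → found at 15.

2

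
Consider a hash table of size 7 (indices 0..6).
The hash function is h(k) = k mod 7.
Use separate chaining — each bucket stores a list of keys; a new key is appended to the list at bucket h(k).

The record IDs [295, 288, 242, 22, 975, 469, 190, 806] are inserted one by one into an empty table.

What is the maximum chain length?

295 → bucket 1
288 → bucket 1 (collision)
242 → bucket 4
22 → bucket 1 (collision)
975 → bucket 2
469 → bucket 0
190 → bucket 1 (collision)
806 → bucket 1 (collision)
Final buckets:
0: 469
1: 295 -> 288 -> 22 -> 190 -> 806
2: 975
3: .
4: 242
5: .
6: .

5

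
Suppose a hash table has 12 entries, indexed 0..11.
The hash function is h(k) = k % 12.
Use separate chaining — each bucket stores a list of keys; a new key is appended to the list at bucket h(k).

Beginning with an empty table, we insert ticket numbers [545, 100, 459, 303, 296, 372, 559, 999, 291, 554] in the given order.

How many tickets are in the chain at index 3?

Insert 545: h=5, bucket 5 empty -> new chain.
Insert 100: h=4, bucket 4 empty -> new chain.
Insert 459: h=3, bucket 3 empty -> new chain.
Insert 303: h=3, bucket 3 nonempty -> append to chain.
Insert 296: h=8, bucket 8 empty -> new chain.
Insert 372: h=0, bucket 0 empty -> new chain.
Insert 559: h=7, bucket 7 empty -> new chain.
Insert 999: h=3, bucket 3 nonempty -> append to chain.
Insert 291: h=3, bucket 3 nonempty -> append to chain.
Insert 554: h=2, bucket 2 empty -> new chain.
Final buckets:
0: 372
1: _
2: 554
3: 459 -> 303 -> 999 -> 291
4: 100
5: 545
6: _
7: 559
8: 296
9: _
10: _
11: _

4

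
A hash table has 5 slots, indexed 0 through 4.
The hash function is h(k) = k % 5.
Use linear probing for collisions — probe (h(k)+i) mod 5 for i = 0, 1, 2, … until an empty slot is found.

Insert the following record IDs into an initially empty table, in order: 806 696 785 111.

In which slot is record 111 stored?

3

806: h=1 → slot 1
696: h=1, probe 1,2 → slot 2
785: h=0 → slot 0
111: h=1, probe 1,2,3 → slot 3
Table: [785, 806, 696, 111, ∅]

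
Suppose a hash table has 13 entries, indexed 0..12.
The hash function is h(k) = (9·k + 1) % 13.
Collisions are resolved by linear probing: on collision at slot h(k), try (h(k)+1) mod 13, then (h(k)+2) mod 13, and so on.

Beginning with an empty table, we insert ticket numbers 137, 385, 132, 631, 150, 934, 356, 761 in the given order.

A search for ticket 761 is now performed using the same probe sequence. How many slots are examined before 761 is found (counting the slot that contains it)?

4

137: h=12 → slot 12
385: h=8 → slot 8
132: h=6 → slot 6
631: h=12, probe 12,0 → slot 0
150: h=12, probe 12,0,1 → slot 1
934: h=9 → slot 9
356: h=7 → slot 7
761: h=12, probe 12,0,1,2 → slot 2
Table: [631, 150, 761, ., ., ., 132, 356, 385, 934, ., ., 137]
Lookup 761: h=12, probe 12,0,1,2 → found at 2.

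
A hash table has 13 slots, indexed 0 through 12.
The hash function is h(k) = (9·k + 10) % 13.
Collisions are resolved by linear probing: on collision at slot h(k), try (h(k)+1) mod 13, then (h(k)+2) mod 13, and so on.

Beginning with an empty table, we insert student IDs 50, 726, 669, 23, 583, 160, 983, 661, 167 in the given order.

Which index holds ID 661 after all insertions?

Insert 50: h=5, slot 5 empty -> index 5.
Insert 726: h=5, slot 5 occupied -> index 6.
Insert 669: h=12, slot 12 empty -> index 12.
Insert 23: h=9, slot 9 empty -> index 9.
Insert 583: h=5, slots 5,6 occupied -> index 7.
Insert 160: h=7, slot 7 occupied -> index 8.
Insert 983: h=4, slot 4 empty -> index 4.
Insert 661: h=5, slots 5,6,7,8,9 occupied -> index 10.
Insert 167: h=5, slots 5,6,7,8,9,10 occupied -> index 11.
Table: [_, _, _, _, 983, 50, 726, 583, 160, 23, 661, 167, 669]

10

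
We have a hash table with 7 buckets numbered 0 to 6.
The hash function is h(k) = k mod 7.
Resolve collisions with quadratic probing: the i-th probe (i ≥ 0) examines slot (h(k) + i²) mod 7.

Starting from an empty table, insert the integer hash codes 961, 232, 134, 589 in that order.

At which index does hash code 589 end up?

Insert 961: h=2, slot 2 empty -> index 2.
Insert 232: h=1, slot 1 empty -> index 1.
Insert 134: h=1, slots 1,2 occupied -> index 5.
Insert 589: h=1, slots 1,2,5 occupied -> index 3.
Table: [∅, 232, 961, 589, ∅, 134, ∅]

3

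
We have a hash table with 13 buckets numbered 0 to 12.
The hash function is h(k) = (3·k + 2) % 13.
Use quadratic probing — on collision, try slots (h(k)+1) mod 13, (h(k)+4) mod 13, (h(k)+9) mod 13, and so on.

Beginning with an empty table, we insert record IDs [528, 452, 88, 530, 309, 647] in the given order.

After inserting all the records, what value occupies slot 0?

528

Insert 528: h=0, slot 0 empty -> index 0.
Insert 452: h=6, slot 6 empty -> index 6.
Insert 88: h=6, slot 6 occupied -> index 7.
Insert 530: h=6, slots 6,7 occupied -> index 10.
Insert 309: h=6, slots 6,7,10 occupied -> index 2.
Insert 647: h=6, slots 6,7,10,2 occupied -> index 9.
Table: [528, -, 309, -, -, -, 452, 88, -, 647, 530, -, -]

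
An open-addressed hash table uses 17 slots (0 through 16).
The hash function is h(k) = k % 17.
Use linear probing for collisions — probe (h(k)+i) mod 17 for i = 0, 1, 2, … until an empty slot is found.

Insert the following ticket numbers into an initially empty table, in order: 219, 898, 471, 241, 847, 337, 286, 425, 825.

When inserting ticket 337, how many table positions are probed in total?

219: h=15 -> slot 15
898: h=14 -> slot 14
471: h=12 -> slot 12
241: h=3 -> slot 3
847: h=14, probe 14,15,16 -> slot 16
337: h=14, probe 14,15,16,0 -> slot 0
286: h=14, probe 14,15,16,0,1 -> slot 1
425: h=0, probe 0,1,2 -> slot 2
825: h=9 -> slot 9
Table: [337, 286, 425, 241, —, —, —, —, —, 825, —, —, 471, —, 898, 219, 847]

4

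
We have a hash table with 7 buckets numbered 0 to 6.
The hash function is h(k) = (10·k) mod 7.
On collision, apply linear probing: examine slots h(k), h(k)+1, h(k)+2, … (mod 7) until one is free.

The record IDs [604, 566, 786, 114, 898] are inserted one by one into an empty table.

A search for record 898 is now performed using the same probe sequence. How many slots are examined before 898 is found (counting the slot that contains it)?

4

Insert 604: h=6, slot 6 empty => index 6.
Insert 566: h=4, slot 4 empty => index 4.
Insert 786: h=6, slot 6 occupied => index 0.
Insert 114: h=6, slots 6,0 occupied => index 1.
Insert 898: h=6, slots 6,0,1 occupied => index 2.
Table: [786, 114, 898, -, 566, -, 604]
Lookup 898: h=6, probe 6,0,1,2 → found at 2.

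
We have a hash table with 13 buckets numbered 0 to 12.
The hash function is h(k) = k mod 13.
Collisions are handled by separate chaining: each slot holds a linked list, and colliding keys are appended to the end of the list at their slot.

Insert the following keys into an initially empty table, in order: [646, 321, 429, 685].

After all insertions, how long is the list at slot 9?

646 -> bucket 9
321 -> bucket 9 (collision)
429 -> bucket 0
685 -> bucket 9 (collision)
Final buckets:
0: 429
1: ∅
2: ∅
3: ∅
4: ∅
5: ∅
6: ∅
7: ∅
8: ∅
9: 646 -> 321 -> 685
10: ∅
11: ∅
12: ∅

3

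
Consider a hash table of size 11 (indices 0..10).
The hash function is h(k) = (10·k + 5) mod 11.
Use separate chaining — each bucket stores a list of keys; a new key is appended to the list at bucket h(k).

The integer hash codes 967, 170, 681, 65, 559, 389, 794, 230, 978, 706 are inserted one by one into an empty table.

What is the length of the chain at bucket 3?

2

Insert 967: h=6, bucket 6 empty → new chain.
Insert 170: h=0, bucket 0 empty → new chain.
Insert 681: h=6, bucket 6 nonempty → append to chain.
Insert 65: h=6, bucket 6 nonempty → append to chain.
Insert 559: h=7, bucket 7 empty → new chain.
Insert 389: h=1, bucket 1 empty → new chain.
Insert 794: h=3, bucket 3 empty → new chain.
Insert 230: h=6, bucket 6 nonempty → append to chain.
Insert 978: h=6, bucket 6 nonempty → append to chain.
Insert 706: h=3, bucket 3 nonempty → append to chain.
Final buckets:
0: 170
1: 389
2: —
3: 794 -> 706
4: —
5: —
6: 967 -> 681 -> 65 -> 230 -> 978
7: 559
8: —
9: —
10: —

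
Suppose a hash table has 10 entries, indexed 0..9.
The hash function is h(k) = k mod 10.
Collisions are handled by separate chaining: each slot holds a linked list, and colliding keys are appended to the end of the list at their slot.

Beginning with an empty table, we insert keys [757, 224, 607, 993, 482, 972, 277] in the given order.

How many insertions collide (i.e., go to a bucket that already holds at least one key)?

3

757 → bucket 7
224 → bucket 4
607 → bucket 7 (collision)
993 → bucket 3
482 → bucket 2
972 → bucket 2 (collision)
277 → bucket 7 (collision)
Final buckets:
0: .
1: .
2: 482 -> 972
3: 993
4: 224
5: .
6: .
7: 757 -> 607 -> 277
8: .
9: .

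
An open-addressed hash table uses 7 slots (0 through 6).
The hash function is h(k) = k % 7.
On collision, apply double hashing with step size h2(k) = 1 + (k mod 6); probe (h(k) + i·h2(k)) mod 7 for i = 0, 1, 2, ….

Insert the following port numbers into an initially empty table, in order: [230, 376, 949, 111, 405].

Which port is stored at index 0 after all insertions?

230: h=6 → slot 6
376: h=5 → slot 5
949: h=4 → slot 4
111: h=6, h2=4, probe 6,3 → slot 3
405: h=6, h2=4, probe 6,3,0 → slot 0
Table: [405, _, _, 111, 949, 376, 230]

405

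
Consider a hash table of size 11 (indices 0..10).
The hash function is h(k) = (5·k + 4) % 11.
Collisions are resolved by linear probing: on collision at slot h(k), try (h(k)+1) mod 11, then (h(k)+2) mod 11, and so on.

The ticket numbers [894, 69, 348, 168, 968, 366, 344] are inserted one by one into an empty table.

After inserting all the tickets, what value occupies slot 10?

168

894: h=8 => slot 8
69: h=8, probe 8,9 => slot 9
348: h=6 => slot 6
168: h=8, probe 8,9,10 => slot 10
968: h=4 => slot 4
366: h=8, probe 8,9,10,0 => slot 0
344: h=8, probe 8,9,10,0,1 => slot 1
Table: [366, 344, -, -, 968, -, 348, -, 894, 69, 168]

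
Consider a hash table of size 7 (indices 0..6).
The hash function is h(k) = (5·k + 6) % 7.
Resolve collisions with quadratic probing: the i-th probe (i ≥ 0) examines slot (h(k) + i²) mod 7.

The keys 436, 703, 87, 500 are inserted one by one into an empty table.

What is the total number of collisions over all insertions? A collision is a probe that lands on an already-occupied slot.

3

Insert 436: h=2, slot 2 empty → index 2.
Insert 703: h=0, slot 0 empty → index 0.
Insert 87: h=0, slot 0 occupied → index 1.
Insert 500: h=0, slots 0,1 occupied → index 4.
Table: [703, 87, 436, -, 500, -, -]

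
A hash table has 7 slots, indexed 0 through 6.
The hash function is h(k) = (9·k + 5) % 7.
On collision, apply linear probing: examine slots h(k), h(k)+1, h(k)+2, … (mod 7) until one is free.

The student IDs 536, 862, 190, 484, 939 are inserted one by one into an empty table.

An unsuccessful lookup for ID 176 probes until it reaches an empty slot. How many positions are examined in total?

5

Insert 536: h=6, slot 6 empty → index 6.
Insert 862: h=0, slot 0 empty → index 0.
Insert 190: h=0, slot 0 occupied → index 1.
Insert 484: h=0, slots 0,1 occupied → index 2.
Insert 939: h=0, slots 0,1,2 occupied → index 3.
Table: [862, 190, 484, 939, -, -, 536]
Lookup 176: h=0, probe 0,1,2,3,4 → slot 4 empty, not found.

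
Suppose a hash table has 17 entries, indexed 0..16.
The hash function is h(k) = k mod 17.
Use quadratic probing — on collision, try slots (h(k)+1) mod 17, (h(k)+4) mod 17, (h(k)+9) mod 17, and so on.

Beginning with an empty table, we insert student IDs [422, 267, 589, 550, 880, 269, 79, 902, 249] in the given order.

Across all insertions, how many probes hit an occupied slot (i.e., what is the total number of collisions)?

Insert 422: h=14, slot 14 empty → index 14.
Insert 267: h=12, slot 12 empty → index 12.
Insert 589: h=11, slot 11 empty → index 11.
Insert 550: h=6, slot 6 empty → index 6.
Insert 880: h=13, slot 13 empty → index 13.
Insert 269: h=14, slot 14 occupied → index 15.
Insert 79: h=11, slots 11,12,15 occupied → index 3.
Insert 902: h=1, slot 1 empty → index 1.
Insert 249: h=11, slots 11,12,15,3 occupied → index 10.
Table: [∅, 902, ∅, 79, ∅, ∅, 550, ∅, ∅, ∅, 249, 589, 267, 880, 422, 269, ∅]

8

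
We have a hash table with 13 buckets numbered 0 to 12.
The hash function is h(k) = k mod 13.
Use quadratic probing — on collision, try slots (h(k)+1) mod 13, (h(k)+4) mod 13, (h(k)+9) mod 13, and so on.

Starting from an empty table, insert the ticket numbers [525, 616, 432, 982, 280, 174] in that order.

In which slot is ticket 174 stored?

9

Insert 525: h=5, slot 5 empty → index 5.
Insert 616: h=5, slot 5 occupied → index 6.
Insert 432: h=3, slot 3 empty → index 3.
Insert 982: h=7, slot 7 empty → index 7.
Insert 280: h=7, slot 7 occupied → index 8.
Insert 174: h=5, slots 5,6 occupied → index 9.
Table: [—, —, —, 432, —, 525, 616, 982, 280, 174, —, —, —]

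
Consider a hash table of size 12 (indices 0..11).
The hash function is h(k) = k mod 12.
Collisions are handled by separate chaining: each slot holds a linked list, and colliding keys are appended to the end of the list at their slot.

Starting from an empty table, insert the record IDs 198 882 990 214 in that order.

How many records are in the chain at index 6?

3

198 -> bucket 6
882 -> bucket 6 (collision)
990 -> bucket 6 (collision)
214 -> bucket 10
Final buckets:
0: _
1: _
2: _
3: _
4: _
5: _
6: 198 -> 882 -> 990
7: _
8: _
9: _
10: 214
11: _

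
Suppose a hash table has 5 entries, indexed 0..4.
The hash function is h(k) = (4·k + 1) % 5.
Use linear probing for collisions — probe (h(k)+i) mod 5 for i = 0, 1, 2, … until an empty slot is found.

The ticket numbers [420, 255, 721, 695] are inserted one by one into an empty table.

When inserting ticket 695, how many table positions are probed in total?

420: h=1 -> slot 1
255: h=1, probe 1,2 -> slot 2
721: h=0 -> slot 0
695: h=1, probe 1,2,3 -> slot 3
Table: [721, 420, 255, 695, .]

3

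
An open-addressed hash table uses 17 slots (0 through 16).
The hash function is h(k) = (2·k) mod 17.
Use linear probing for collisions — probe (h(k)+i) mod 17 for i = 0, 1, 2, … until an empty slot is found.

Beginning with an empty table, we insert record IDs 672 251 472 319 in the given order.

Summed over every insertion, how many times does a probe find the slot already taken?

3

672: h=1 => slot 1
251: h=9 => slot 9
472: h=9, probe 9,10 => slot 10
319: h=9, probe 9,10,11 => slot 11
Table: [_, 672, _, _, _, _, _, _, _, 251, 472, 319, _, _, _, _, _]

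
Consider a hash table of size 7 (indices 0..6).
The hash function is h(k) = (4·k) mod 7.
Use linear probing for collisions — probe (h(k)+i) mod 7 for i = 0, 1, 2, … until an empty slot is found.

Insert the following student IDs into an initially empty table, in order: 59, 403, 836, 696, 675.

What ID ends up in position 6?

836

59: h=5 → slot 5
403: h=2 → slot 2
836: h=5, probe 5,6 → slot 6
696: h=5, probe 5,6,0 → slot 0
675: h=5, probe 5,6,0,1 → slot 1
Table: [696, 675, 403, ∅, ∅, 59, 836]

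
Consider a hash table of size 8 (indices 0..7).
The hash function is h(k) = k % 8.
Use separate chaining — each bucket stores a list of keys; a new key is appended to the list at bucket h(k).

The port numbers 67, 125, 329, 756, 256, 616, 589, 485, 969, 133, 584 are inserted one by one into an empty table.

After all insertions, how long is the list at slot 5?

Insert 67: h=3, bucket 3 empty → new chain.
Insert 125: h=5, bucket 5 empty → new chain.
Insert 329: h=1, bucket 1 empty → new chain.
Insert 756: h=4, bucket 4 empty → new chain.
Insert 256: h=0, bucket 0 empty → new chain.
Insert 616: h=0, bucket 0 nonempty → append to chain.
Insert 589: h=5, bucket 5 nonempty → append to chain.
Insert 485: h=5, bucket 5 nonempty → append to chain.
Insert 969: h=1, bucket 1 nonempty → append to chain.
Insert 133: h=5, bucket 5 nonempty → append to chain.
Insert 584: h=0, bucket 0 nonempty → append to chain.
Final buckets:
0: 256 -> 616 -> 584
1: 329 -> 969
2: -
3: 67
4: 756
5: 125 -> 589 -> 485 -> 133
6: -
7: -

4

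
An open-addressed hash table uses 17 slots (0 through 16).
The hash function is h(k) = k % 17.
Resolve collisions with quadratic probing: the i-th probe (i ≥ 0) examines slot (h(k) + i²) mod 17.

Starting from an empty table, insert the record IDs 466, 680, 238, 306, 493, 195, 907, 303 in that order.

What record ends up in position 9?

466: h=7 → slot 7
680: h=0 → slot 0
238: h=0, probe 0,1 → slot 1
306: h=0, probe 0,1,4 → slot 4
493: h=0, probe 0,1,4,9 → slot 9
195: h=8 → slot 8
907: h=6 → slot 6
303: h=14 → slot 14
Table: [680, 238, —, —, 306, —, 907, 466, 195, 493, —, —, —, —, 303, —, —]

493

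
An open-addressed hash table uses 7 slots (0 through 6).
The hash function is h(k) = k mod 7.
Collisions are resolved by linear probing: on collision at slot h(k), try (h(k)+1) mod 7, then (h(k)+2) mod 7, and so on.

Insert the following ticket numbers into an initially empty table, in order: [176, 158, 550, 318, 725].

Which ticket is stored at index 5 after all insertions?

176: h=1 => slot 1
158: h=4 => slot 4
550: h=4, probe 4,5 => slot 5
318: h=3 => slot 3
725: h=4, probe 4,5,6 => slot 6
Table: [-, 176, -, 318, 158, 550, 725]

550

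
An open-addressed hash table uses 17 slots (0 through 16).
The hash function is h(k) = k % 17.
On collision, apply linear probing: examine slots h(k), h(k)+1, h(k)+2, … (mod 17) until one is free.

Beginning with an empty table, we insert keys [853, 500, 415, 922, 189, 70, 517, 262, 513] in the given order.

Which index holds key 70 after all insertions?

Insert 853: h=3, slot 3 empty → index 3.
Insert 500: h=7, slot 7 empty → index 7.
Insert 415: h=7, slot 7 occupied → index 8.
Insert 922: h=4, slot 4 empty → index 4.
Insert 189: h=2, slot 2 empty → index 2.
Insert 70: h=2, slots 2,3,4 occupied → index 5.
Insert 517: h=7, slots 7,8 occupied → index 9.
Insert 262: h=7, slots 7,8,9 occupied → index 10.
Insert 513: h=3, slots 3,4,5 occupied → index 6.
Table: [—, —, 189, 853, 922, 70, 513, 500, 415, 517, 262, —, —, —, —, —, —]

5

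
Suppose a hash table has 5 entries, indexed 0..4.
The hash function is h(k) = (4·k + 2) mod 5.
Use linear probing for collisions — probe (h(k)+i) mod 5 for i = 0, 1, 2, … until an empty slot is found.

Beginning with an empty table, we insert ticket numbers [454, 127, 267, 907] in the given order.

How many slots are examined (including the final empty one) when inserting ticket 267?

2

454 hashes to 3; slot 3 is free => place at 3.
127 hashes to 0; slot 0 is free => place at 0.
267 hashes to 0; 0 taken => place at 1.
907 hashes to 0; 0,1 taken => place at 2.
Table: [127, 267, 907, 454, .]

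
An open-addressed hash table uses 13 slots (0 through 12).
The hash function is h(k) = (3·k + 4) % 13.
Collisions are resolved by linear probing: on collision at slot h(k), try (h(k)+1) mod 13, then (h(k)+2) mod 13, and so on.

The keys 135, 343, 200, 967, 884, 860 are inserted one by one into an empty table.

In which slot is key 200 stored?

8

Insert 135: h=6, slot 6 empty → index 6.
Insert 343: h=6, slot 6 occupied → index 7.
Insert 200: h=6, slots 6,7 occupied → index 8.
Insert 967: h=6, slots 6,7,8 occupied → index 9.
Insert 884: h=4, slot 4 empty → index 4.
Insert 860: h=10, slot 10 empty → index 10.
Table: [., ., ., ., 884, ., 135, 343, 200, 967, 860, ., .]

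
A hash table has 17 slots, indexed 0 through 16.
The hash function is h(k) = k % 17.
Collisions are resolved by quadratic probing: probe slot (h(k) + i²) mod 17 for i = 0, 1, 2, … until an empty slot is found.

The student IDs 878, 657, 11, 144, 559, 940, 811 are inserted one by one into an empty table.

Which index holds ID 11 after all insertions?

15

878: h=11 → slot 11
657: h=11, probe 11,12 → slot 12
11: h=11, probe 11,12,15 → slot 15
144: h=8 → slot 8
559: h=15, probe 15,16 → slot 16
940: h=5 → slot 5
811: h=12, probe 12,13 → slot 13
Table: [-, -, -, -, -, 940, -, -, 144, -, -, 878, 657, 811, -, 11, 559]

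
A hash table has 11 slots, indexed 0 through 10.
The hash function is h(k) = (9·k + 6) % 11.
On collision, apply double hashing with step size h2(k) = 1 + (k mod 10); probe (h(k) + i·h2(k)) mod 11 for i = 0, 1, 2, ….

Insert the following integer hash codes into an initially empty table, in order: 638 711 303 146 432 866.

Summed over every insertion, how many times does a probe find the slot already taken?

3

638 hashes to 6; slot 6 is free -> place at 6.
711 hashes to 3; slot 3 is free -> place at 3.
303 hashes to 5; slot 5 is free -> place at 5.
146 hashes to 0; slot 0 is free -> place at 0.
432 hashes to 0, h2=3; 0,3,6 taken -> place at 9.
866 hashes to 1; slot 1 is free -> place at 1.
Table: [146, 866, -, 711, -, 303, 638, -, -, 432, -]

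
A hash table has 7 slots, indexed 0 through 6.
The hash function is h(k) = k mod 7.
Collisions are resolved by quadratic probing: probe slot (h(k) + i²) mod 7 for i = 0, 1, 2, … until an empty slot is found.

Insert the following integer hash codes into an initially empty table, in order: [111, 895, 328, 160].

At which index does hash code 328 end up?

3

Insert 111: h=6, slot 6 empty => index 6.
Insert 895: h=6, slot 6 occupied => index 0.
Insert 328: h=6, slots 6,0 occupied => index 3.
Insert 160: h=6, slots 6,0,3 occupied => index 1.
Table: [895, 160, -, 328, -, -, 111]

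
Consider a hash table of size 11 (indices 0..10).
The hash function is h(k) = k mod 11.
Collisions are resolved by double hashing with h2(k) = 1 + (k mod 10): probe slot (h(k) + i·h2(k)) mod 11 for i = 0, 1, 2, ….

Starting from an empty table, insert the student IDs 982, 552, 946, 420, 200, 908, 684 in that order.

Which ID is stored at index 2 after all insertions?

982: h=3 → slot 3
552: h=2 → slot 2
946: h=0 → slot 0
420: h=2, h2=1, probe 2,3,4 → slot 4
200: h=2, h2=1, probe 2,3,4,5 → slot 5
908: h=6 → slot 6
684: h=2, h2=5, probe 2,7 → slot 7
Table: [946, -, 552, 982, 420, 200, 908, 684, -, -, -]

552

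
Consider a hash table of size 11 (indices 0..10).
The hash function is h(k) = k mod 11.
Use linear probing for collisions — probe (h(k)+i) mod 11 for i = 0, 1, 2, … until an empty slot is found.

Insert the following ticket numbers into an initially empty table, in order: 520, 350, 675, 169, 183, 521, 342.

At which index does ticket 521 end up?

6

Insert 520: h=3, slot 3 empty => index 3.
Insert 350: h=9, slot 9 empty => index 9.
Insert 675: h=4, slot 4 empty => index 4.
Insert 169: h=4, slot 4 occupied => index 5.
Insert 183: h=7, slot 7 empty => index 7.
Insert 521: h=4, slots 4,5 occupied => index 6.
Insert 342: h=1, slot 1 empty => index 1.
Table: [_, 342, _, 520, 675, 169, 521, 183, _, 350, _]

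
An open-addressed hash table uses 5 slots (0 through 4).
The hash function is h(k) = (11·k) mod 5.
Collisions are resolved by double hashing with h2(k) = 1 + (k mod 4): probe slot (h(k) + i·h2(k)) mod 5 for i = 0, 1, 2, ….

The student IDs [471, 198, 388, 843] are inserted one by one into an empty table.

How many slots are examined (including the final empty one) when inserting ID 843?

2

Insert 471: h=1, slot 1 empty → index 1.
Insert 198: h=3, slot 3 empty → index 3.
Insert 388: h=3, h2=1, slot 3 occupied → index 4.
Insert 843: h=3, h2=4, slot 3 occupied → index 2.
Table: [∅, 471, 843, 198, 388]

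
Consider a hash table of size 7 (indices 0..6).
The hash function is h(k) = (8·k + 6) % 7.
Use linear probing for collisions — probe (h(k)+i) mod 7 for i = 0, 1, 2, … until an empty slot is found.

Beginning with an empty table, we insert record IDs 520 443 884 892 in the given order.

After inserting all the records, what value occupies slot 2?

520: h=1 → slot 1
443: h=1, probe 1,2 → slot 2
884: h=1, probe 1,2,3 → slot 3
892: h=2, probe 2,3,4 → slot 4
Table: [_, 520, 443, 884, 892, _, _]

443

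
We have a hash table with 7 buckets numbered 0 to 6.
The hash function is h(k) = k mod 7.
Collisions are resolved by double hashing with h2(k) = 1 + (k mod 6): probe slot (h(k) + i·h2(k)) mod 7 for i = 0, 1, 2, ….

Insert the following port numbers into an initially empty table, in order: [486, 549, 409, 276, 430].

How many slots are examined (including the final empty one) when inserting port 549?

Insert 486: h=3, slot 3 empty -> index 3.
Insert 549: h=3, h2=4, slot 3 occupied -> index 0.
Insert 409: h=3, h2=2, slot 3 occupied -> index 5.
Insert 276: h=3, h2=1, slot 3 occupied -> index 4.
Insert 430: h=3, h2=5, slot 3 occupied -> index 1.
Table: [549, 430, _, 486, 276, 409, _]

2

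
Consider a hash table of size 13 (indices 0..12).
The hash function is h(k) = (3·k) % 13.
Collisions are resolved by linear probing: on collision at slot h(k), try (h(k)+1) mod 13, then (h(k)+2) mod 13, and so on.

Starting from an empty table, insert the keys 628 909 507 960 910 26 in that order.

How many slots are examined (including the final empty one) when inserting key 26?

Insert 628: h=12, slot 12 empty -> index 12.
Insert 909: h=10, slot 10 empty -> index 10.
Insert 507: h=0, slot 0 empty -> index 0.
Insert 960: h=7, slot 7 empty -> index 7.
Insert 910: h=0, slot 0 occupied -> index 1.
Insert 26: h=0, slots 0,1 occupied -> index 2.
Table: [507, 910, 26, -, -, -, -, 960, -, -, 909, -, 628]

3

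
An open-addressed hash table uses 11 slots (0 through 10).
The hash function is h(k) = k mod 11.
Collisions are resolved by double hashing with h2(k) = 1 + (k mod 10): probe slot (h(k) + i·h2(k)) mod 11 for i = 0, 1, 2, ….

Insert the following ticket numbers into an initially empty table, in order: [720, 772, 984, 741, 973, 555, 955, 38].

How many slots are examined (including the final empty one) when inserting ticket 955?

720: h=5 => slot 5
772: h=2 => slot 2
984: h=5, h2=5, probe 5,10 => slot 10
741: h=4 => slot 4
973: h=5, h2=4, probe 5,9 => slot 9
555: h=5, h2=6, probe 5,0 => slot 0
955: h=9, h2=6, probe 9,4,10,5,0,6 => slot 6
38: h=5, h2=9, probe 5,3 => slot 3
Table: [555, -, 772, 38, 741, 720, 955, -, -, 973, 984]

6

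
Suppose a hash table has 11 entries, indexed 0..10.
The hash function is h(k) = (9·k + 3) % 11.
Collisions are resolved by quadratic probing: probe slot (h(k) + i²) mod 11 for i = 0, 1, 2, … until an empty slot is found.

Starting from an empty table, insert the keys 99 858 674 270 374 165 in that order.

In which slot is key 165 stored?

Insert 99: h=3, slot 3 empty -> index 3.
Insert 858: h=3, slot 3 occupied -> index 4.
Insert 674: h=8, slot 8 empty -> index 8.
Insert 270: h=2, slot 2 empty -> index 2.
Insert 374: h=3, slots 3,4 occupied -> index 7.
Insert 165: h=3, slots 3,4,7 occupied -> index 1.
Table: [—, 165, 270, 99, 858, —, —, 374, 674, —, —]

1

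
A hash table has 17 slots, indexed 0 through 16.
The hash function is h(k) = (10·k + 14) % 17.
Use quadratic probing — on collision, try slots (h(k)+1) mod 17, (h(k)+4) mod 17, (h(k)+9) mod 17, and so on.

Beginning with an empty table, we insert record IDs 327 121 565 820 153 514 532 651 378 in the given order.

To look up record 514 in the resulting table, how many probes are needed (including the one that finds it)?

327: h=3 → slot 3
121: h=0 → slot 0
565: h=3, probe 3,4 → slot 4
820: h=3, probe 3,4,7 → slot 7
153: h=14 → slot 14
514: h=3, probe 3,4,7,12 → slot 12
532: h=13 → slot 13
651: h=13, probe 13,14,0,5 → slot 5
378: h=3, probe 3,4,7,12,2 → slot 2
Table: [121, ∅, 378, 327, 565, 651, ∅, 820, ∅, ∅, ∅, ∅, 514, 532, 153, ∅, ∅]
Lookup 514: h=3, probe 3,4,7,12 → found at 12.

4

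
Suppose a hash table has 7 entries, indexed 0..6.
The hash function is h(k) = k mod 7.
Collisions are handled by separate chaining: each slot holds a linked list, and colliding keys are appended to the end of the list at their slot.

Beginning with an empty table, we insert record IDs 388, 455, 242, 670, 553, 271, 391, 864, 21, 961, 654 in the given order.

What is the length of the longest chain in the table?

388 -> bucket 3
455 -> bucket 0
242 -> bucket 4
670 -> bucket 5
553 -> bucket 0 (collision)
271 -> bucket 5 (collision)
391 -> bucket 6
864 -> bucket 3 (collision)
21 -> bucket 0 (collision)
961 -> bucket 2
654 -> bucket 3 (collision)
Final buckets:
0: 455 -> 553 -> 21
1: -
2: 961
3: 388 -> 864 -> 654
4: 242
5: 670 -> 271
6: 391

3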